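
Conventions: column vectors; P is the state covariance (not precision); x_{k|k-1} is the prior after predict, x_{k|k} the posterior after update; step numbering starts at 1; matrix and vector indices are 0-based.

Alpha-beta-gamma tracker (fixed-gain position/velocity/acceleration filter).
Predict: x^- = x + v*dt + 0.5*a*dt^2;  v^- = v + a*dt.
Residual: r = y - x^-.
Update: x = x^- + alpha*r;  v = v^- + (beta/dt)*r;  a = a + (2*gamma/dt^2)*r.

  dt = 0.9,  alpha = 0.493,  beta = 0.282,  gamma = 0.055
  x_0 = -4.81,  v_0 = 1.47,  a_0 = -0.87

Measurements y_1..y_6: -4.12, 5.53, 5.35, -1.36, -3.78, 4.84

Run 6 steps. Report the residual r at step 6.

resid = 6.8330

step 1: x_pred=-3.8393  r=-0.2807  x^+=-3.9777  v^+=0.5991  a^+=-0.9081
step 2: x_pred=-3.8063  r=9.3363  x^+=0.7965  v^+=2.7071  a^+=0.3598
step 3: x_pred=3.3786  r=1.9714  x^+=4.3505  v^+=3.6487  a^+=0.6275
step 4: x_pred=7.8884  r=-9.2484  x^+=3.3290  v^+=1.3156  a^+=-0.6285
step 5: x_pred=4.2584  r=-8.0384  x^+=0.2955  v^+=-1.7688  a^+=-1.7201
step 6: x_pred=-1.9930  r=6.8330  x^+=1.3757  v^+=-1.1758  a^+=-0.7922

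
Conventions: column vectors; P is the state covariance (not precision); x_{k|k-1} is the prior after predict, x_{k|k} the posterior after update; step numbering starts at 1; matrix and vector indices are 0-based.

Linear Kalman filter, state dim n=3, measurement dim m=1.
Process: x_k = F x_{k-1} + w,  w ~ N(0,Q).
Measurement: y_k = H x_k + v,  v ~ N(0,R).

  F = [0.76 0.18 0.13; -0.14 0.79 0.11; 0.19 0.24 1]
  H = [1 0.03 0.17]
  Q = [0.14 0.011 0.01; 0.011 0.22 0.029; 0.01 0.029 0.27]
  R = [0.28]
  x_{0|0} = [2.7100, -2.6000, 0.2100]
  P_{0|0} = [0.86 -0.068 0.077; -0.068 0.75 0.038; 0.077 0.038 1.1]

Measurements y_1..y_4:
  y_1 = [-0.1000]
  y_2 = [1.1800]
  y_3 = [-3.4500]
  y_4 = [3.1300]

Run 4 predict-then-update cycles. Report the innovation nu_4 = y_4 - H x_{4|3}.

step 1: x^-=[1.6189, -2.4103, 0.1009]  P^-=[0.6780 0.0125 0.3633; 0.0125 0.7375 0.2833; 0.3633 0.2833 1.4855]  S=[1.1288]  K=[0.6557; 0.0733; 0.5531]  nu=[-1.6637]  x^+=[0.5280, -2.5322, -0.8193]  P^+=[0.1927 -0.0418 -0.0461; -0.0418 0.7315 0.2375; -0.0461 0.2375 1.1402]
step 2: x^-=[-0.1611, -2.1645, -1.3268]  P^-=[0.2848 0.1129 0.2226; 0.1129 0.7460 0.4825; 0.2226 0.4825 1.5520]  S=[0.6977]  K=[0.4673; 0.3114; 0.7179]  nu=[1.6316]  x^+=[0.6014, -1.6565, -0.1555]  P^+=[0.1325 0.0113 -0.0115; 0.0113 0.6784 0.3265; -0.0115 0.3265 1.1924]
step 3: x^-=[0.1387, -1.4099, -0.4388]  P^-=[0.2748 0.1562 0.2758; 0.1562 0.7150 0.5545; 0.2758 0.5545 1.6596]  S=[0.7122]  K=[0.4582; 0.3818; 0.8068]  nu=[-3.4718]  x^+=[-1.4522, -2.7354, -3.2400]  P^+=[0.1252 0.0316 0.0125; 0.0316 0.6112 0.3351; 0.0125 0.3351 1.1960]
step 4: x^-=[-2.0172, -2.3141, -4.1724]  P^-=[0.2791 0.1617 0.2974; 0.1617 0.6692 0.5489; 0.2974 0.5489 1.6742]  S=[0.7246]  K=[0.4617; 0.3797; 0.8260]  nu=[5.9259]  x^+=[0.7191, -0.0639, 0.7227]  P^+=[0.1247 0.0347 0.0211; 0.0347 0.5648 0.3216; 0.0211 0.3216 1.1798]

innov = [5.9259]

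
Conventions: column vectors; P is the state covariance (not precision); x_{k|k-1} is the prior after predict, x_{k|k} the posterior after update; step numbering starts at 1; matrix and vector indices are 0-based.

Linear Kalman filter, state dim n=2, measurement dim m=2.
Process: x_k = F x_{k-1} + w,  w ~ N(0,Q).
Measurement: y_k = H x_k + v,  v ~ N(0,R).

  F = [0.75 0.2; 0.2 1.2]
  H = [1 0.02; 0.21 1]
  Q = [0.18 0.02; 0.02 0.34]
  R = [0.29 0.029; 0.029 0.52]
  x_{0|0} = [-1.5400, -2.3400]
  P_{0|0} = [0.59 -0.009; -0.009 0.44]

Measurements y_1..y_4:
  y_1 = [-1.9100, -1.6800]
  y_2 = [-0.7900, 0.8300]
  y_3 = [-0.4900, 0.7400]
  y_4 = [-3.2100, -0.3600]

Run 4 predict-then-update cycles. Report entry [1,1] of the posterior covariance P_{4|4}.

step 1: x^-=[-1.6230, -3.1160]  P^-=[0.5268 0.2056; 0.2056 0.9929]  S=[0.8254 0.3660; 0.3660 1.6225]  K=[0.6186 0.0554; -0.0110 0.6411]  nu=[-0.2247, 1.7768]  x^+=[-1.6636, -1.9745]  P^+=[0.1808 0.0088; 0.0088 0.3312]
step 2: x^-=[-1.6426, -2.7021]  P^-=[0.2976 0.1348; 0.1348 0.8284]  S=[0.5933 0.2435; 0.2435 1.4181]  K=[0.4830 0.0562; 0.0079 0.6027]  nu=[0.9066, 3.8770]  x^+=[-0.9867, -0.3581]  P^+=[0.1414 0.0135; 0.0135 0.3108]
step 3: x^-=[-0.8116, -0.6271]  P^-=[0.2761 0.1285; 0.1285 0.7997]  S=[0.5715 0.2320; 0.2320 1.3859]  K=[0.4645 0.0568; 0.0115 0.5946]  nu=[0.3342, 1.5375]  x^+=[-0.5691, 0.2910]  P^+=[0.1361 0.0144; 0.0144 0.3065]
step 4: x^-=[-0.3686, 0.2354]  P^-=[0.2731 0.1275; 0.1275 0.7937]  S=[0.5685 0.2303; 0.2303 1.3793]  K=[0.4618 0.0569; 0.0121 0.5928]  nu=[-2.8461, -0.5180]  x^+=[-1.7125, -0.1061]  P^+=[0.1353 0.0146; 0.0146 0.3056]

P_post[1,1] = 0.3056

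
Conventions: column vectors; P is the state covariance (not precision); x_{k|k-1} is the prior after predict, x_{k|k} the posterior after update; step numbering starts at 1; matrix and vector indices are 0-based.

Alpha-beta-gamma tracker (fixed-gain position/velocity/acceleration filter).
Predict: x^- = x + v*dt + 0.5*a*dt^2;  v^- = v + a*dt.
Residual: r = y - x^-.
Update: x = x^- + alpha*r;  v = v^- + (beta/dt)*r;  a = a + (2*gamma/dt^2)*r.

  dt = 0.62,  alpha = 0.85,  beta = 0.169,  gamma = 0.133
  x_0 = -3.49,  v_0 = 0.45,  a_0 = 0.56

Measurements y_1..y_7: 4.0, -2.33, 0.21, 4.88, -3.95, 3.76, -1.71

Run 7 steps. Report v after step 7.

v_post = -3.3688

step 1: x_pred=-3.1034  r=7.1034  x^+=2.9345  v^+=2.7334  a^+=5.4754
step 2: x_pred=5.6816  r=-8.0116  x^+=-1.1283  v^+=3.9444  a^+=-0.0685
step 3: x_pred=1.3041  r=-1.0941  x^+=0.3741  v^+=3.6037  a^+=-0.8256
step 4: x_pred=2.4497  r=2.4303  x^+=4.5155  v^+=3.7543  a^+=0.8561
step 5: x_pred=7.0077  r=-10.9577  x^+=-2.3064  v^+=1.2982  a^+=-6.7264
step 6: x_pred=-2.7943  r=6.5543  x^+=2.7769  v^+=-1.0856  a^+=-2.1910
step 7: x_pred=1.6827  r=-3.3927  x^+=-1.2011  v^+=-3.3688  a^+=-4.5387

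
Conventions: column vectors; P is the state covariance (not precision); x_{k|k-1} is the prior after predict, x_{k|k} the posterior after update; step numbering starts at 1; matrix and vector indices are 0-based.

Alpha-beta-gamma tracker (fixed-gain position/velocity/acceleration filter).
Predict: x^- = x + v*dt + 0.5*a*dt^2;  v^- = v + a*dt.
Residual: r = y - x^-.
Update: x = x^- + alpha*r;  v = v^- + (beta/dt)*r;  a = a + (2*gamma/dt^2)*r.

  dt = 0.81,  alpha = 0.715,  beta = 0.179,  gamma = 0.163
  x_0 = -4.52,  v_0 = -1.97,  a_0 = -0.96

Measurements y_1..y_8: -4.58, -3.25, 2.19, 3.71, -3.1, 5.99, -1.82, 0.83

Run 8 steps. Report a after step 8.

step 1: x_pred=-6.4306  r=1.8506  x^+=-5.1074  v^+=-2.3386  a^+=-0.0405
step 2: x_pred=-7.0150  r=3.7650  x^+=-4.3230  v^+=-1.5394  a^+=1.8303
step 3: x_pred=-4.9695  r=7.1595  x^+=0.1495  v^+=1.5253  a^+=5.3877
step 4: x_pred=3.1524  r=0.5576  x^+=3.5511  v^+=6.0125  a^+=5.6647
step 5: x_pred=10.2795  r=-13.3795  x^+=0.7132  v^+=7.6442  a^+=-0.9833
step 6: x_pred=6.5824  r=-0.5924  x^+=6.1588  v^+=6.7168  a^+=-1.2776
step 7: x_pred=11.1803  r=-13.0003  x^+=1.8851  v^+=2.8091  a^+=-7.7372
step 8: x_pred=1.6223  r=-0.7923  x^+=1.0558  v^+=-3.6331  a^+=-8.1308

a_post = -8.1308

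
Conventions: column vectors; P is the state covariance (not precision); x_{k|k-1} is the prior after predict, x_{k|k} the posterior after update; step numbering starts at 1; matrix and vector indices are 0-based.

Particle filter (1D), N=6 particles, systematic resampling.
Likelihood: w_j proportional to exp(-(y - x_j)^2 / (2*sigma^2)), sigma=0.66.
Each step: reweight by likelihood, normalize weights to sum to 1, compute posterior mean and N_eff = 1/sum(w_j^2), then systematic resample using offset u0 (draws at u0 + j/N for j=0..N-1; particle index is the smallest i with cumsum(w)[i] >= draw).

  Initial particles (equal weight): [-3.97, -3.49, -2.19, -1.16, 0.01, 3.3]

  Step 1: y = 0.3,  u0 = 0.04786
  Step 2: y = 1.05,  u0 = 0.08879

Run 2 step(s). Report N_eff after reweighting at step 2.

N_eff = 5.0253

step 1: w=[0.0000, 0.0000, 0.0008, 0.0870, 0.9122, 0.0000]  mean=-0.0934  Neff=1.1910  idx=[3, 4, 4, 4, 4, 4]
step 2: w=[0.0025, 0.1995, 0.1995, 0.1995, 0.1995, 0.1995]  mean=0.0070  Neff=5.0253  idx=[1, 2, 3, 3, 4, 5]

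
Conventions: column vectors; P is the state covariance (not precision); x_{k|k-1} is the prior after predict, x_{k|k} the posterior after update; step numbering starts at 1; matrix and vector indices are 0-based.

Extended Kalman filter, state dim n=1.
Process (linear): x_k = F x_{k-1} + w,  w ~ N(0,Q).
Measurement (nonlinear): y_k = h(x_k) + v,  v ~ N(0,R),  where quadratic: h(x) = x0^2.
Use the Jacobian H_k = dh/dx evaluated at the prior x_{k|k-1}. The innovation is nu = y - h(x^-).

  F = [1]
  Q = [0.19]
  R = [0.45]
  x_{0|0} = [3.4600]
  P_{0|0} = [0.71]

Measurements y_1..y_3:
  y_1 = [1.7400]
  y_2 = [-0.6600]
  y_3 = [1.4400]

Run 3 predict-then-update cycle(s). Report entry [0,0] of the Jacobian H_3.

step 1: x^-=[3.4600]  P^-=[0.9000]  H_jac=[6.9200]  S=[43.5478]  K=[0.1430]  nu=[-10.2316]  x^+=[1.9967]  P^+=[0.0093]
step 2: x^-=[1.9967]  P^-=[0.1993]  H_jac=[3.9934]  S=[3.6284]  K=[0.2194]  nu=[-4.6469]  x^+=[0.9774]  P^+=[0.0247]
step 3: x^-=[0.9774]  P^-=[0.2147]  H_jac=[1.9548]  S=[1.2705]  K=[0.3304]  nu=[0.4847]  x^+=[1.1375]  P^+=[0.0761]

H_jac[0,0] = 1.9548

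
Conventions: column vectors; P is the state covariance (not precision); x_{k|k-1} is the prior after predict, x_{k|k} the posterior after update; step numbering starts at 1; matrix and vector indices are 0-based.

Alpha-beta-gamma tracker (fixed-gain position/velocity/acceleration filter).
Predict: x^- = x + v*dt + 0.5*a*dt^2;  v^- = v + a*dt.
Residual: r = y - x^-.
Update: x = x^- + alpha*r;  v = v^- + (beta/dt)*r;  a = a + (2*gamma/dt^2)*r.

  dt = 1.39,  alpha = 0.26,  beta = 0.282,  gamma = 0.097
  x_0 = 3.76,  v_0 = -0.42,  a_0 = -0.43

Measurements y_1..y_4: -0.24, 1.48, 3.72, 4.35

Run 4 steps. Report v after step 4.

v_post = 0.6514

step 1: x_pred=2.7608  r=-3.0008  x^+=1.9806  v^+=-1.6265  a^+=-0.7313
step 2: x_pred=-0.9867  r=2.4667  x^+=-0.3454  v^+=-2.1426  a^+=-0.4836
step 3: x_pred=-3.7907  r=7.5107  x^+=-1.8380  v^+=-1.2910  a^+=0.2705
step 4: x_pred=-3.3712  r=7.7212  x^+=-1.3637  v^+=0.6514  a^+=1.0458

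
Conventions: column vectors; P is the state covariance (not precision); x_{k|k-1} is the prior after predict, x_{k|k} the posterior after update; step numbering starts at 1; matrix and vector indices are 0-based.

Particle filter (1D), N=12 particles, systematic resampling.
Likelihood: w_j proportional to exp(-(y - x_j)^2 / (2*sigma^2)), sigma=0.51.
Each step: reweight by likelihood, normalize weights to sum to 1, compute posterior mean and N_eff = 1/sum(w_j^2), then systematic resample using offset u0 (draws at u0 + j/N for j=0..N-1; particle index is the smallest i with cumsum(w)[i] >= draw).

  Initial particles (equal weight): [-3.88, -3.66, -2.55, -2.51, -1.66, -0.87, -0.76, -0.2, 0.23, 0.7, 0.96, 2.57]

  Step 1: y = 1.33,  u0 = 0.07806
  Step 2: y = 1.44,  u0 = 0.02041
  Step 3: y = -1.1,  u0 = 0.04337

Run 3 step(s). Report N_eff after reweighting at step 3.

step 1: w=[0.0000, 0.0000, 0.0000, 0.0000, 0.0000, 0.0001, 0.0002, 0.0080, 0.0700, 0.3340, 0.5506, 0.0373]  mean=0.8725  Neff=2.3751  idx=[8, 9, 9, 9, 9, 10, 10, 10, 10, 10, 10, 11]
step 2: w=[0.0111, 0.0647, 0.0647, 0.0647, 0.0647, 0.1190, 0.1190, 0.1190, 0.1190, 0.1190, 0.1190, 0.0159]  mean=0.9102  Neff=9.7914  idx=[1, 2, 3, 5, 5, 6, 7, 7, 8, 9, 9, 10]
step 3: w=[0.2322, 0.2322, 0.2322, 0.0337, 0.0337, 0.0337, 0.0337, 0.0337, 0.0337, 0.0337, 0.0337, 0.0337]  mean=0.7789  Neff=5.8161  idx=[0, 0, 0, 1, 1, 1, 2, 2, 3, 5, 8, 10]

N_eff = 5.8161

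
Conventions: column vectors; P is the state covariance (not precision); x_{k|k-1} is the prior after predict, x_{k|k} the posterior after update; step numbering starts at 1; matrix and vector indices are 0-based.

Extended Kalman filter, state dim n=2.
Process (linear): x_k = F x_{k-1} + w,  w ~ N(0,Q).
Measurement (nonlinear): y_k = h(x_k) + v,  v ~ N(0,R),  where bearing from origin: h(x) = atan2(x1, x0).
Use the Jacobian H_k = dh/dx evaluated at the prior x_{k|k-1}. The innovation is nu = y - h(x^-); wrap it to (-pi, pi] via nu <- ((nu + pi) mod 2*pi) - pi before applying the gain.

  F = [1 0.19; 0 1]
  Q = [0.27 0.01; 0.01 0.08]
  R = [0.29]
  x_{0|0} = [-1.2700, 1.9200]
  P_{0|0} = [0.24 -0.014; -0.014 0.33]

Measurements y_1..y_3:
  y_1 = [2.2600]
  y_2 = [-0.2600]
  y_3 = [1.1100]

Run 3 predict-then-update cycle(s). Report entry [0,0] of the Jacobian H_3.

step 1: x^-=[-0.9052, 1.9200]  P^-=[0.5166 0.0587; 0.0587 0.4100]  H_jac=[-0.4261 -0.2009]  S=[0.4104]  K=[-0.5651; -0.2617]  nu=[0.2486]  x^+=[-1.0457, 1.8549]  P^+=[0.3855 -0.0020; -0.0020 0.3819]
step 2: x^-=[-0.6933, 1.8549]  P^-=[0.6686 0.0806; 0.0806 0.4619]  H_jac=[-0.4730 -0.1768]  S=[0.4675]  K=[-0.7069; -0.2562]  nu=[-2.1885]  x^+=[0.8538, 2.4156]  P^+=[0.4349 -0.0041; -0.0041 0.4312]
step 3: x^-=[1.3128, 2.4156]  P^-=[0.7189 0.0878; 0.0878 0.5112]  H_jac=[-0.3196 0.1737]  S=[0.3691]  K=[-0.5812; 0.1645]  nu=[0.0370]  x^+=[1.2913, 2.4217]  P^+=[0.5943 0.1231; 0.1231 0.5012]

H_jac[0,0] = -0.3196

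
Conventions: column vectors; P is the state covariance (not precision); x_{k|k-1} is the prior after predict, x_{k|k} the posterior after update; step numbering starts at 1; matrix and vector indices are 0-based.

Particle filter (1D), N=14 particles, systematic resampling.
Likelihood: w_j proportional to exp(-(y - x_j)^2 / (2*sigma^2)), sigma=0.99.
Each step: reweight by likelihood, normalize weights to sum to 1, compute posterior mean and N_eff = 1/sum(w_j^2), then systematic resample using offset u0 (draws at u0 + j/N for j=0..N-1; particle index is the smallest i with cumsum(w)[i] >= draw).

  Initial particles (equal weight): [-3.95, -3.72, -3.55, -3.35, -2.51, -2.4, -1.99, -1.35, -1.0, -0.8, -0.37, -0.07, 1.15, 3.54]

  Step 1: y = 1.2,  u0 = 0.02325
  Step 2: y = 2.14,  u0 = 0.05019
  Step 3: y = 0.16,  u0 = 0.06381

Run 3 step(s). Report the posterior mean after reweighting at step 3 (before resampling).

post_mean = 1.0159

step 1: w=[0.0000, 0.0000, 0.0000, 0.0000, 0.0004, 0.0007, 0.0027, 0.0178, 0.0415, 0.0636, 0.1392, 0.2151, 0.4890, 0.0300]  mean=0.4774  Neff=3.2073  idx=[8, 9, 10, 10, 11, 11, 11, 12, 12, 12, 12, 12, 12, 12]
step 2: w=[0.0014, 0.0026, 0.0088, 0.0088, 0.0180, 0.0180, 0.0180, 0.1321, 0.1321, 0.1321, 0.1321, 0.1321, 0.1321, 0.1321]  mean=1.0492  Neff=8.1169  idx=[5, 7, 7, 8, 8, 9, 10, 10, 11, 11, 12, 12, 13, 13]
step 3: w=[0.1099, 0.0685, 0.0685, 0.0685, 0.0685, 0.0685, 0.0685, 0.0685, 0.0685, 0.0685, 0.0685, 0.0685, 0.0685, 0.0685]  mean=1.0159  Neff=13.6947  idx=[0, 1, 2, 3, 4, 5, 6, 7, 8, 9, 10, 11, 12, 13]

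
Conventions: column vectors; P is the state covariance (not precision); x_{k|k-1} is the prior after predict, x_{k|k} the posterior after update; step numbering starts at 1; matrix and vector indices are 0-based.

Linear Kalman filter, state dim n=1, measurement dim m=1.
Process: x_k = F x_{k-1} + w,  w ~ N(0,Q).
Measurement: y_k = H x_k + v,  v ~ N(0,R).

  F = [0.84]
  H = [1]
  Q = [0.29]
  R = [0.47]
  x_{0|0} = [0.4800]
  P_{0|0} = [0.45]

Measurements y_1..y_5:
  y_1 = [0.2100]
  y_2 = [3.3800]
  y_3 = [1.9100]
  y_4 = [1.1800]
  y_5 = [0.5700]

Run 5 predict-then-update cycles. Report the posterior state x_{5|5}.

step 1: x^-=[0.4032]  P^-=[0.6075]  S=[1.0775]  K=[0.5638]  nu=[-0.1932]  x^+=[0.2943]  P^+=[0.2650]
step 2: x^-=[0.2472]  P^-=[0.4770]  S=[0.9470]  K=[0.5037]  nu=[3.1328]  x^+=[1.8251]  P^+=[0.2367]
step 3: x^-=[1.5331]  P^-=[0.4570]  S=[0.9270]  K=[0.4930]  nu=[0.3769]  x^+=[1.7189]  P^+=[0.2317]
step 4: x^-=[1.4439]  P^-=[0.4535]  S=[0.9235]  K=[0.4911]  nu=[-0.2639]  x^+=[1.3143]  P^+=[0.2308]
step 5: x^-=[1.1040]  P^-=[0.4529]  S=[0.9229]  K=[0.4907]  nu=[-0.5340]  x^+=[0.8420]  P^+=[0.2306]

x_post = [0.8420]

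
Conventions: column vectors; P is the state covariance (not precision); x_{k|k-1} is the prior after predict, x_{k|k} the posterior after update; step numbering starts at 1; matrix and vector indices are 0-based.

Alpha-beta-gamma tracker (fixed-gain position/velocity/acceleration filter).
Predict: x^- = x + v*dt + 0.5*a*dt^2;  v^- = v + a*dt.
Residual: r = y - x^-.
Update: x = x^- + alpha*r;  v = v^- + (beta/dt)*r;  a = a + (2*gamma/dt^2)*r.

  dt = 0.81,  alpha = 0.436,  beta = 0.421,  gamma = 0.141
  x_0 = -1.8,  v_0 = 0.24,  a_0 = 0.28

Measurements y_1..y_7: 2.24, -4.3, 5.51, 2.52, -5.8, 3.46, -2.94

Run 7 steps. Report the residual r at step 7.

step 1: x_pred=-1.5137  r=3.7537  x^+=0.1229  v^+=2.4178  a^+=1.8934
step 2: x_pred=2.7025  r=-7.0025  x^+=-0.3506  v^+=0.3119  a^+=-1.1163
step 3: x_pred=-0.4642  r=5.9742  x^+=2.1406  v^+=2.5128  a^+=1.4514
step 4: x_pred=4.6521  r=-2.1321  x^+=3.7225  v^+=2.5803  a^+=0.5350
step 5: x_pred=5.9881  r=-11.7881  x^+=0.8485  v^+=-3.1132  a^+=-4.5316
step 6: x_pred=-3.1598  r=6.6198  x^+=-0.2736  v^+=-3.3431  a^+=-1.6863
step 7: x_pred=-3.5347  r=0.5947  x^+=-3.2754  v^+=-4.4000  a^+=-1.4307

resid = 0.5947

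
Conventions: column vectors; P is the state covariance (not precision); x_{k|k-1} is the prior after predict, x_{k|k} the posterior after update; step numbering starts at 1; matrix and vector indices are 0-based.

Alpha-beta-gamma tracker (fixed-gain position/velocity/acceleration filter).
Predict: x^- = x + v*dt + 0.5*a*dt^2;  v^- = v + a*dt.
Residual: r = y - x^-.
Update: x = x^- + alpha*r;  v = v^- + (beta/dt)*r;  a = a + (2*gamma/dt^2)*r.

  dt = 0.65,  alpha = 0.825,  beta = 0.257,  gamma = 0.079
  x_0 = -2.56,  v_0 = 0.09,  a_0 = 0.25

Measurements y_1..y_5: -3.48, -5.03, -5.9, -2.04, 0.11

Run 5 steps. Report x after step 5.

x_post = -0.3986

step 1: x_pred=-2.4487  r=-1.0313  x^+=-3.2995  v^+=-0.1553  a^+=-0.1357
step 2: x_pred=-3.4291  r=-1.6009  x^+=-4.7498  v^+=-0.8764  a^+=-0.7344
step 3: x_pred=-5.4747  r=-0.4253  x^+=-5.8256  v^+=-1.5219  a^+=-0.8934
step 4: x_pred=-7.0036  r=4.9636  x^+=-2.9086  v^+=-0.1401  a^+=0.9628
step 5: x_pred=-2.7963  r=2.9063  x^+=-0.3986  v^+=1.6348  a^+=2.0496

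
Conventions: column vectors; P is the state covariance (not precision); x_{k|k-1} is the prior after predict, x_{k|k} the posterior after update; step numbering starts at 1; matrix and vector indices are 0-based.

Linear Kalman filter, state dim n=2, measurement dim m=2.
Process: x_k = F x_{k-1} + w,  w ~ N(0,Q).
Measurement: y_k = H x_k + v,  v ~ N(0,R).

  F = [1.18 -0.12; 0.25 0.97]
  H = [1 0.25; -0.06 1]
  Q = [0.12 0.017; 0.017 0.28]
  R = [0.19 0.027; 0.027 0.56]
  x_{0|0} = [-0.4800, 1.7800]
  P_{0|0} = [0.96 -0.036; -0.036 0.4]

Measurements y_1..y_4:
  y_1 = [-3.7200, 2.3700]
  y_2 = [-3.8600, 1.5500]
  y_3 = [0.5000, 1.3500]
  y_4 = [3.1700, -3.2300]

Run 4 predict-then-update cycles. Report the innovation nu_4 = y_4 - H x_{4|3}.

innov = [5.3054, -3.9352]

step 1: x^-=[-0.7800, 1.6066]  P^-=[1.4727 0.2135; 0.2135 0.6989]  S=[1.8131 0.3237; 0.3237 1.2386]  K=[0.8639 -0.1247; 0.1209 0.5223]  nu=[-3.3417, 0.7166]  x^+=[-3.7564, 1.5770]  P^+=[0.1699 -0.0363; -0.0363 0.2936]
step 2: x^-=[-4.6217, 0.5906]  P^-=[0.3710 -0.0076; -0.0076 0.5492]  S=[0.5916 0.1346; 0.1346 1.1115]  K=[0.6480 -0.1053; 0.1098 0.4813]  nu=[0.6141, 0.6821]  x^+=[-4.2957, 0.9863]  P^+=[0.1287 -0.0337; -0.0337 0.2704]
step 3: x^-=[-5.1872, -0.1172]  P^-=[0.3127 -0.0141; -0.0141 0.5261]  S=[0.5285 0.1259; 0.1259 1.0890]  K=[0.6089 -0.1006; 0.1099 0.4712]  nu=[5.7165, 1.1560]  x^+=[-1.8227, 1.0560]  P^+=[0.1211 -0.0326; -0.0326 0.2649]
step 4: x^-=[-2.2776, 0.5686]  P^-=[0.3017 -0.0145; -0.0145 0.5210]  S=[0.5170 0.1249; 0.1249 1.0838]  K=[0.6005 -0.0992; 0.1107 0.4687]  nu=[5.3054, -3.9352]  x^+=[1.2990, -0.6886]  P^+=[0.1195 -0.0322; -0.0322 0.2636]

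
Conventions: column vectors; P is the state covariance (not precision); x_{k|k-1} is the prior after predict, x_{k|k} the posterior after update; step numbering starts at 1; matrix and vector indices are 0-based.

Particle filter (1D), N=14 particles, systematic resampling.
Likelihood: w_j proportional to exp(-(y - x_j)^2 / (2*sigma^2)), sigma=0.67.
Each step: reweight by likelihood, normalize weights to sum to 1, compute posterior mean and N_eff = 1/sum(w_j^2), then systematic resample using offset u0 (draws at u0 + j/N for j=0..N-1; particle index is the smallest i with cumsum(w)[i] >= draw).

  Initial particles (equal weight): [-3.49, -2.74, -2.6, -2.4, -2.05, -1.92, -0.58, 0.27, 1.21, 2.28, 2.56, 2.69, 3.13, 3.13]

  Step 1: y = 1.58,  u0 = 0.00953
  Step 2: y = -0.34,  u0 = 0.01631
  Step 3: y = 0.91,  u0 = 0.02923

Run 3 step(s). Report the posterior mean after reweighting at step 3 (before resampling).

post_mean = 0.6858

step 1: w=[0.0000, 0.0000, 0.0000, 0.0000, 0.0000, 0.0000, 0.0024, 0.0636, 0.3692, 0.2491, 0.1475, 0.1090, 0.0296, 0.0296]  mean=1.8867  Neff=4.2052  idx=[7, 8, 8, 8, 8, 8, 9, 9, 9, 9, 10, 10, 11, 11]
step 2: w=[0.6561, 0.0684, 0.0684, 0.0684, 0.0684, 0.0684, 0.0005, 0.0005, 0.0005, 0.0005, 0.0001, 0.0001, 0.0000, 0.0000]  mean=0.5957  Neff=2.2036  idx=[0, 0, 0, 0, 0, 0, 0, 0, 0, 1, 2, 3, 4, 5]
step 3: w=[0.0620, 0.0620, 0.0620, 0.0620, 0.0620, 0.0620, 0.0620, 0.0620, 0.0620, 0.0885, 0.0885, 0.0885, 0.0885, 0.0885]  mean=0.6858  Neff=13.5713  idx=[0, 1, 2, 3, 5, 6, 7, 8, 9, 10, 11, 11, 12, 13]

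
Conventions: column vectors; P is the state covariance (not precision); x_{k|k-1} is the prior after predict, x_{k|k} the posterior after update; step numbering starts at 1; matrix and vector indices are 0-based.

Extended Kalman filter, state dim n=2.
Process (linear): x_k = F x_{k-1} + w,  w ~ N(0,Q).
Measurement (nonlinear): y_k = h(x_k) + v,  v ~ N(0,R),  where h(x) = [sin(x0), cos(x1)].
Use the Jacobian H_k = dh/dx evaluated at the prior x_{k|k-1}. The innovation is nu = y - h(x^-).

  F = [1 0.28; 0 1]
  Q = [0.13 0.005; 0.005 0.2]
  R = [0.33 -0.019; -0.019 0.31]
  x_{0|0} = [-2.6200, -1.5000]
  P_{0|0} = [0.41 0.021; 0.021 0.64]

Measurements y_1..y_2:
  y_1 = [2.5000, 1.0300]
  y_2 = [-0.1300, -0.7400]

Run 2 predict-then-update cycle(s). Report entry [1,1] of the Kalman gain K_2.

K[1,1] = 0.5850

step 1: x^-=[-3.0400, -1.5000]  P^-=[0.6019 0.2052; 0.2052 0.8400]  H_jac=[-0.9948 0.0000; 0.0000 0.9975]  S=[0.9257 -0.2226; -0.2226 1.1458]  K=[-0.6335 0.0555; -0.0468 0.7222]  nu=[2.6014, 0.9593]  x^+=[-4.6347, -0.9291]  P^+=[0.2112 0.0293; 0.0293 0.2253]
step 2: x^-=[-4.8949, -0.9291]  P^-=[0.3753 0.0974; 0.0974 0.4253]  H_jac=[0.1815 0.0000; 0.0000 0.8011]  S=[0.3424 -0.0048; -0.0048 0.5829]  K=[0.2008 0.1355; 0.0599 0.5850]  nu=[-1.1134, -1.3386]  x^+=[-5.2999, -1.7788]  P^+=[0.3510 0.0477; 0.0477 0.2250]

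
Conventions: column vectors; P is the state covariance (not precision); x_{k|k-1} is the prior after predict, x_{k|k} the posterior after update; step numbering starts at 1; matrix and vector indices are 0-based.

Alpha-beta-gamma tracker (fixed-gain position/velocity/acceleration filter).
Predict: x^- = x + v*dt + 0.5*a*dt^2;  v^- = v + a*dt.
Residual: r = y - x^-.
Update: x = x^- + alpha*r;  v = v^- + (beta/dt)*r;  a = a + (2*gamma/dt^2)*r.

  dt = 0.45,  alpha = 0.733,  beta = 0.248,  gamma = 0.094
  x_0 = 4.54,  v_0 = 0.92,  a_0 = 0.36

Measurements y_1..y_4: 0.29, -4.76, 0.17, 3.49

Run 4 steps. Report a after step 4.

step 1: x_pred=4.9905  r=-4.7005  x^+=1.5450  v^+=-1.5085  a^+=-4.0039
step 2: x_pred=0.4608  r=-5.2208  x^+=-3.3660  v^+=-6.1875  a^+=-8.8509
step 3: x_pred=-7.0465  r=7.2165  x^+=-1.7568  v^+=-6.1932  a^+=-2.1510
step 4: x_pred=-4.7616  r=8.2516  x^+=1.2868  v^+=-2.6137  a^+=5.5097

a_post = 5.5097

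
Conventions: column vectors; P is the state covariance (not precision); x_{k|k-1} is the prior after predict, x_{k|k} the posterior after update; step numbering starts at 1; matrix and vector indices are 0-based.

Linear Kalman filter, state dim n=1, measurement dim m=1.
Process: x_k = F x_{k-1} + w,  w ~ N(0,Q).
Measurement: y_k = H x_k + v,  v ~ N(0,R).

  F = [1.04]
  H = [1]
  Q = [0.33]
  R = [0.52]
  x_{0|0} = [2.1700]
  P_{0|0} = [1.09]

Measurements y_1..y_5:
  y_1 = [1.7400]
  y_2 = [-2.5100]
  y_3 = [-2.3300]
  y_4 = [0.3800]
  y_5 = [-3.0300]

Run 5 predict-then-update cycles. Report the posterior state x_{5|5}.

x_post = [-1.9249]

step 1: x^-=[2.2568]  P^-=[1.5089]  S=[2.0289]  K=[0.7437]  nu=[-0.5168]  x^+=[1.8725]  P^+=[0.3867]
step 2: x^-=[1.9473]  P^-=[0.7483]  S=[1.2683]  K=[0.5900]  nu=[-4.4573]  x^+=[-0.6825]  P^+=[0.3068]
step 3: x^-=[-0.7098]  P^-=[0.6618]  S=[1.1818]  K=[0.5600]  nu=[-1.6202]  x^+=[-1.6171]  P^+=[0.2912]
step 4: x^-=[-1.6818]  P^-=[0.6450]  S=[1.1650]  K=[0.5536]  nu=[2.0618]  x^+=[-0.5403]  P^+=[0.2879]
step 5: x^-=[-0.5619]  P^-=[0.6414]  S=[1.1614]  K=[0.5523]  nu=[-2.4681]  x^+=[-1.9249]  P^+=[0.2872]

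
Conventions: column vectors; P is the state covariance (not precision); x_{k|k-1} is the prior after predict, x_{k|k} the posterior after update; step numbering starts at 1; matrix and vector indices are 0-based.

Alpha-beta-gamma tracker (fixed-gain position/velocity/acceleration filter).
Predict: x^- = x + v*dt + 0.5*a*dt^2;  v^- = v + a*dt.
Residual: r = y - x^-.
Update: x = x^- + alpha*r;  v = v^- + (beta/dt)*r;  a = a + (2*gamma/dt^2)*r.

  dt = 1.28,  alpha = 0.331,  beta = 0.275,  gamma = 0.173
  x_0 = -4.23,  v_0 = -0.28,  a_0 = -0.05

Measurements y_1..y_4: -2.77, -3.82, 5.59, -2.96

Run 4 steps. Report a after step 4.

a_post = 0.4007

step 1: x_pred=-4.6294  r=1.8594  x^+=-4.0139  v^+=0.0555  a^+=0.3427
step 2: x_pred=-3.6622  r=-0.1578  x^+=-3.7144  v^+=0.4602  a^+=0.3093
step 3: x_pred=-2.8720  r=8.4620  x^+=-0.0711  v^+=2.6741  a^+=2.0964
step 4: x_pred=5.0692  r=-8.0292  x^+=2.4115  v^+=3.6325  a^+=0.4007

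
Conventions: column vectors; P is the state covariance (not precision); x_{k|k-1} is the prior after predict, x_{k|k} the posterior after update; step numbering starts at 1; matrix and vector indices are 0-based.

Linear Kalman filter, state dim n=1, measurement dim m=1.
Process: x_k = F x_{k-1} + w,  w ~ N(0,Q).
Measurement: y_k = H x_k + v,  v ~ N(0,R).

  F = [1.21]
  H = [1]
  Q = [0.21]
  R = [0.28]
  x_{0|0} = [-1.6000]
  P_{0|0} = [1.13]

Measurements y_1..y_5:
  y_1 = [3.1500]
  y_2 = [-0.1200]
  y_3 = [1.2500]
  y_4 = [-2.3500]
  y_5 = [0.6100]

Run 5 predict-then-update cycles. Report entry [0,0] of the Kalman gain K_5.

step 1: x^-=[-1.9360]  P^-=[1.8644]  S=[2.1444]  K=[0.8694]  nu=[5.0860]  x^+=[2.4859]  P^+=[0.2434]
step 2: x^-=[3.0080]  P^-=[0.5664]  S=[0.8464]  K=[0.6692]  nu=[-3.1280]  x^+=[0.9147]  P^+=[0.1874]
step 3: x^-=[1.1068]  P^-=[0.4843]  S=[0.7643]  K=[0.6337]  nu=[0.1432]  x^+=[1.1976]  P^+=[0.1774]
step 4: x^-=[1.4490]  P^-=[0.4698]  S=[0.7498]  K=[0.6266]  nu=[-3.7990]  x^+=[-0.9313]  P^+=[0.1754]
step 5: x^-=[-1.1268]  P^-=[0.4669]  S=[0.7469]  K=[0.6251]  nu=[1.7368]  x^+=[-0.0411]  P^+=[0.1750]

K[0,0] = 0.6251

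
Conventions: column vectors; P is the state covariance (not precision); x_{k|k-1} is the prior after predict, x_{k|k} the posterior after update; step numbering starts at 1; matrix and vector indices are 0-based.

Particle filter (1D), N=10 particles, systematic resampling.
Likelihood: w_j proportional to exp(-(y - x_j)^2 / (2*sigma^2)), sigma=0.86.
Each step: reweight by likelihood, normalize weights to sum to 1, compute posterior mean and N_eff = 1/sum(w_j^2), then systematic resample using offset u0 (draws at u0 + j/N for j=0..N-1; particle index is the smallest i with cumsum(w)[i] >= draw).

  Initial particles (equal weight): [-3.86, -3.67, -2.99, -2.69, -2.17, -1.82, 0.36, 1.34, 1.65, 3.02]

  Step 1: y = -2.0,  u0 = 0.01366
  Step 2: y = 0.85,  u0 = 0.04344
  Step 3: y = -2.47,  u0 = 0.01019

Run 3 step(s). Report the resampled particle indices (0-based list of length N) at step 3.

step 1: w=[0.0278, 0.0437, 0.1485, 0.2088, 0.2825, 0.2818, 0.0067, 0.0002, 0.0000, 0.0000]  mean=-2.3967  Neff=4.3934  idx=[0, 2, 2, 3, 3, 4, 4, 5, 5, 5]
step 2: w=[0.0000, 0.0016, 0.0016, 0.0072, 0.0072, 0.0726, 0.0726, 0.2790, 0.2790, 0.2790]  mean=-1.8872  Neff=4.0947  idx=[5, 6, 7, 7, 8, 8, 8, 9, 9, 9]
step 3: w=[0.1192, 0.1192, 0.0952, 0.0952, 0.0952, 0.0952, 0.0952, 0.0952, 0.0952, 0.0952]  mean=-1.9034  Neff=9.9087  idx=[0, 0, 1, 2, 3, 4, 5, 6, 8, 9]

resampled_idx = [0, 0, 1, 2, 3, 4, 5, 6, 8, 9]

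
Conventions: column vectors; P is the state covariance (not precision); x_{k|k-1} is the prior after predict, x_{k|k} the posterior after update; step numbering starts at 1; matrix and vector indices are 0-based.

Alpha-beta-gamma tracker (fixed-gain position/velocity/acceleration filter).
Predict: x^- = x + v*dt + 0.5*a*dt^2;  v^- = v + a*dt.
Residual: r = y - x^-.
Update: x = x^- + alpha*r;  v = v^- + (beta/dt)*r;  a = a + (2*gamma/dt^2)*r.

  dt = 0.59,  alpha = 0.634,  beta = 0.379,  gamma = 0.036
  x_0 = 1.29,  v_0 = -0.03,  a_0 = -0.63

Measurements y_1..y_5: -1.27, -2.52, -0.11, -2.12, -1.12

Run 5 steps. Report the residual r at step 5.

resid = 1.9177

step 1: x_pred=1.1626  r=-2.4326  x^+=-0.3797  v^+=-1.9644  a^+=-1.1332
step 2: x_pred=-1.7359  r=-0.7841  x^+=-2.2330  v^+=-3.1366  a^+=-1.2954
step 3: x_pred=-4.3091  r=4.1991  x^+=-1.6469  v^+=-1.2035  a^+=-0.4268
step 4: x_pred=-2.4312  r=0.3112  x^+=-2.2339  v^+=-1.2554  a^+=-0.3625
step 5: x_pred=-3.0377  r=1.9177  x^+=-1.8219  v^+=-0.2374  a^+=0.0342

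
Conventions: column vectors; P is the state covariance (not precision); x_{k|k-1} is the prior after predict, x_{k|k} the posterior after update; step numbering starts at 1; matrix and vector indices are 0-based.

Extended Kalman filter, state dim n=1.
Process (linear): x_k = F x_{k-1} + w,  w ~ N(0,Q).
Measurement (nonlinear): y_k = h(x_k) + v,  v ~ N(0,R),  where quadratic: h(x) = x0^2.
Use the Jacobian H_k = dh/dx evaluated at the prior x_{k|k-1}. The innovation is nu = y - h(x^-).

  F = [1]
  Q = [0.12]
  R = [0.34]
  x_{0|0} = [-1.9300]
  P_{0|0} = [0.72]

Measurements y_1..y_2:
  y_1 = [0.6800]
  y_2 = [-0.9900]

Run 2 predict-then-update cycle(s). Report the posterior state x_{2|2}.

step 1: x^-=[-1.9300]  P^-=[0.8400]  H_jac=[-3.8600]  S=[12.8557]  K=[-0.2522]  nu=[-3.0449]  x^+=[-1.1620]  P^+=[0.0222]
step 2: x^-=[-1.1620]  P^-=[0.1422]  H_jac=[-2.3241]  S=[1.1081]  K=[-0.2983]  nu=[-2.3403]  x^+=[-0.4640]  P^+=[0.0436]

x_post = [-0.4640]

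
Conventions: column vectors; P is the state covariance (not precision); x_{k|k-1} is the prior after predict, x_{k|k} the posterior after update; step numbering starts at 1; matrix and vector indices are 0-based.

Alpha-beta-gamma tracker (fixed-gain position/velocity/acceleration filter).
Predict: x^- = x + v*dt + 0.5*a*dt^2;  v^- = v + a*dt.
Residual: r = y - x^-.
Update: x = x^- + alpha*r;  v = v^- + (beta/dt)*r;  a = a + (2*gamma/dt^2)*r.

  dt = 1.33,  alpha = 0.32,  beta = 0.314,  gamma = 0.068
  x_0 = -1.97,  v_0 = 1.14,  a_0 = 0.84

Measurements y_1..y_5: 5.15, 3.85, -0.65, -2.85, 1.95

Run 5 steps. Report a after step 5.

a_post = -1.3498

step 1: x_pred=0.2891  r=4.8609  x^+=1.8446  v^+=3.4048  a^+=1.2137
step 2: x_pred=7.4465  r=-3.5965  x^+=6.2956  v^+=4.1700  a^+=0.9372
step 3: x_pred=12.6706  r=-13.3206  x^+=8.4080  v^+=2.2716  a^+=-0.0869
step 4: x_pred=11.3523  r=-14.2023  x^+=6.8076  v^+=-1.1970  a^+=-1.1789
step 5: x_pred=4.1729  r=-2.2229  x^+=3.4615  v^+=-3.2897  a^+=-1.3498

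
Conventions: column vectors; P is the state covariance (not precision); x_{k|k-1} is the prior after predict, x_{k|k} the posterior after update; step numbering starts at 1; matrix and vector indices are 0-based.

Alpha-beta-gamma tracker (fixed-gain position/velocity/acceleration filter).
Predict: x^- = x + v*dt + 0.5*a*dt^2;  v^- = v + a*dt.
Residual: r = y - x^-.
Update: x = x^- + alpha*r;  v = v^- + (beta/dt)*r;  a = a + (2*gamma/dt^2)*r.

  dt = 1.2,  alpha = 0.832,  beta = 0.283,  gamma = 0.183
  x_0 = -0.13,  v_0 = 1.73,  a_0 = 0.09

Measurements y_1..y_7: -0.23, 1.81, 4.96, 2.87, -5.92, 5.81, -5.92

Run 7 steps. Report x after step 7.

step 1: x_pred=2.0108  r=-2.2408  x^+=0.1465  v^+=1.3095  a^+=-0.4795
step 2: x_pred=1.3726  r=0.4374  x^+=1.7365  v^+=0.8372  a^+=-0.3684
step 3: x_pred=2.4760  r=2.4840  x^+=4.5427  v^+=0.9810  a^+=0.2630
step 4: x_pred=5.9092  r=-3.0392  x^+=3.3806  v^+=0.5798  a^+=-0.5095
step 5: x_pred=3.7095  r=-9.6295  x^+=-4.3022  v^+=-2.3025  a^+=-2.9570
step 6: x_pred=-9.1943  r=15.0043  x^+=3.2893  v^+=-2.3124  a^+=0.8566
step 7: x_pred=1.1311  r=-7.0511  x^+=-4.7354  v^+=-2.9474  a^+=-0.9356

x_post = -4.7354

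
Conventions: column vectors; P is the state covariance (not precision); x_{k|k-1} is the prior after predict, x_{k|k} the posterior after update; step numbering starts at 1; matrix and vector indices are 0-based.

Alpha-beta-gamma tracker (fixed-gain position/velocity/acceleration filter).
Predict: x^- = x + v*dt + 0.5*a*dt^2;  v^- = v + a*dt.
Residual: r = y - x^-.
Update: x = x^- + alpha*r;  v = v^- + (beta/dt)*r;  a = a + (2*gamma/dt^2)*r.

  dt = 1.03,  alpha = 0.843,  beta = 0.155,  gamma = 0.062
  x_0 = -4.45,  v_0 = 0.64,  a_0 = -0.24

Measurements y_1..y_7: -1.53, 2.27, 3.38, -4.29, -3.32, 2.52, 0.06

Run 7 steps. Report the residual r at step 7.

step 1: x_pred=-3.9181  r=2.3881  x^+=-1.9049  v^+=0.7522  a^+=0.0391
step 2: x_pred=-1.1094  r=3.3794  x^+=1.7394  v^+=1.3010  a^+=0.4341
step 3: x_pred=3.3098  r=0.0702  x^+=3.3690  v^+=1.7587  a^+=0.4423
step 4: x_pred=5.4151  r=-9.7051  x^+=-2.7663  v^+=0.7539  a^+=-0.6920
step 5: x_pred=-2.3569  r=-0.9631  x^+=-3.1688  v^+=-0.1038  a^+=-0.8046
step 6: x_pred=-3.7026  r=6.2226  x^+=1.5431  v^+=0.0038  a^+=-0.0773
step 7: x_pred=1.5060  r=-1.4460  x^+=0.2870  v^+=-0.2934  a^+=-0.2463

resid = -1.4460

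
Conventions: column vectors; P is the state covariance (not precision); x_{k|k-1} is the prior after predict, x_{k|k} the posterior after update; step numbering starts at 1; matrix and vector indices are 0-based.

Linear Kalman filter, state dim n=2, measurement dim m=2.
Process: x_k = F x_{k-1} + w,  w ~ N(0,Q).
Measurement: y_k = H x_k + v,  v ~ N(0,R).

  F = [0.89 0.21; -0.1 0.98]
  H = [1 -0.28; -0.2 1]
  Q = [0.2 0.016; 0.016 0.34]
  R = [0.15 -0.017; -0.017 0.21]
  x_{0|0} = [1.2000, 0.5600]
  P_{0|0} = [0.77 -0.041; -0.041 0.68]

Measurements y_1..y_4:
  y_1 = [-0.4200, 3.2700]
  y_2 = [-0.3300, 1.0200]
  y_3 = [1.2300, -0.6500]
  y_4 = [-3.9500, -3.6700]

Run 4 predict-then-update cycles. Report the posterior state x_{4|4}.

step 1: x^-=[1.1856, 0.4288]  P^-=[0.8246 0.0525; 0.0525 1.0088]  S=[1.0243 -0.4089; -0.4089 1.2308]  K=[0.8696 0.1976; 0.1145 0.8492]  nu=[-1.4855, 3.0783]  x^+=[0.5021, 2.8727]  P^+=[0.1425 0.0552; 0.0552 0.1874]
step 2: x^-=[1.0501, 2.7650]  P^-=[0.3418 0.0889; 0.0889 0.5106]  S=[0.4821 -0.1345; -0.1345 0.6987]  K=[0.7034 0.1647; 0.0894 0.7225]  nu=[-0.6059, -1.5350]  x^+=[0.3711, 1.6018]  P^+=[0.1155 0.0457; 0.0457 0.1594]
step 3: x^-=[0.6666, 1.5327]  P^-=[0.3156 0.0774; 0.0774 0.4852]  S=[0.4603 -0.1342; -0.1342 0.6769]  K=[0.6843 0.1568; 0.0801 0.7099]  nu=[0.9925, -2.0493]  x^+=[1.0244, 0.1574]  P^+=[0.1122 0.0437; 0.0437 0.1565]
step 4: x^-=[0.9448, 0.0518]  P^-=[0.3122 0.0755; 0.0755 0.4828]  S=[0.4578 -0.1349; -0.1349 0.6751]  K=[0.6816 0.1555; 0.0783 0.7085]  nu=[-4.8803, -3.5328]  x^+=[-2.9312, -2.8334]  P^+=[0.1118 0.0434; 0.0434 0.1561]

x_post = [-2.9312, -2.8334]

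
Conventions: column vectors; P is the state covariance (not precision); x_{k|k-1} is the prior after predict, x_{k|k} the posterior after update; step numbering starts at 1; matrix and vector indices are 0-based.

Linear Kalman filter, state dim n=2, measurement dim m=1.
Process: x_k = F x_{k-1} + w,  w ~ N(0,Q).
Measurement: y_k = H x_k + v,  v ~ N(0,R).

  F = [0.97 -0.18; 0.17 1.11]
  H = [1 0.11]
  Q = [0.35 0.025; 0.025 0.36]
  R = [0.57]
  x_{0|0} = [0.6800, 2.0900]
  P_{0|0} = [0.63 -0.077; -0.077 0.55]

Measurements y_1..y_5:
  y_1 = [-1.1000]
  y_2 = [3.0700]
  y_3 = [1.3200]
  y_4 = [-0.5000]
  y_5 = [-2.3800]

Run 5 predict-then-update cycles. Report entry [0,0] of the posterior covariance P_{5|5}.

P_post[0,0] = 0.4298

step 1: x^-=[0.2834, 2.4355]  P^-=[0.9875 -0.0616; -0.0616 1.0268]  S=[1.5564]  K=[0.6301; 0.0330]  nu=[-1.6513]  x^+=[-0.7571, 2.3810]  P^+=[0.3695 -0.0939; -0.0939 1.0251]
step 2: x^-=[-1.1630, 2.5142]  P^-=[0.7637 -0.2172; -0.2172 1.5983]  S=[1.3053]  K=[0.5668; -0.0317]  nu=[3.9564]  x^+=[1.0795, 2.3888]  P^+=[0.3444 -0.1937; -0.1937 1.5969]
step 3: x^-=[0.6171, 2.8351]  P^-=[0.7934 -0.4399; -0.4399 2.2644]  S=[1.2940]  K=[0.5757; -0.1475]  nu=[0.3911]  x^+=[0.8422, 2.7774]  P^+=[0.3645 -0.3301; -0.3301 2.2363]
step 4: x^-=[0.3170, 3.2261]  P^-=[0.8806 -0.7070; -0.7070 3.0013]  S=[1.3314]  K=[0.6030; -0.2830]  nu=[-1.1719]  x^+=[-0.3897, 3.5578]  P^+=[0.3965 -0.4797; -0.4797 2.8947]
step 5: x^-=[-1.0184, 3.8830]  P^-=[0.9844 -0.9898; -0.9898 3.7569]  S=[1.3821]  K=[0.6335; -0.4172]  nu=[-1.7887]  x^+=[-2.1515, 4.6292]  P^+=[0.4298 -0.6246; -0.6246 3.5164]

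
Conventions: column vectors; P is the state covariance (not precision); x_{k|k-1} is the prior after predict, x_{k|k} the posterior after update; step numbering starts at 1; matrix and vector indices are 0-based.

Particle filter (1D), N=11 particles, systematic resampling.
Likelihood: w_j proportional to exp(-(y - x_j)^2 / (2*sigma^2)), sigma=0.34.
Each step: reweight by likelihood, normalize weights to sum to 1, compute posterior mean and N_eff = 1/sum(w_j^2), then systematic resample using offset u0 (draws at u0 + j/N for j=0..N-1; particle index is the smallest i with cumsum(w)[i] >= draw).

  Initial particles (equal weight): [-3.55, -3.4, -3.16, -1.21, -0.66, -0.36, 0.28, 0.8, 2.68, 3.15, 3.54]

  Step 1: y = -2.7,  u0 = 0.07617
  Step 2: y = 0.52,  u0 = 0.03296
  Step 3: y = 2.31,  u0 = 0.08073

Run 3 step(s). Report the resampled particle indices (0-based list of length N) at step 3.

step 1: w=[0.0778, 0.2128, 0.7093, 0.0001, 0.0000, 0.0000, 0.0000, 0.0000, 0.0000, 0.0000, 0.0000]  mean=-3.2412  Neff=1.8037  idx=[0, 1, 1, 2, 2, 2, 2, 2, 2, 2, 2]
step 2: w=[0.0000, 0.0000, 0.0000, 0.1250, 0.1250, 0.1250, 0.1250, 0.1250, 0.1250, 0.1250, 0.1250]  mean=-3.1600  Neff=8.0015  idx=[3, 3, 4, 5, 6, 6, 7, 8, 9, 9, 10]
step 3: w=[0.0909, 0.0909, 0.0909, 0.0909, 0.0909, 0.0909, 0.0909, 0.0909, 0.0909, 0.0909, 0.0909]  mean=-3.1600  Neff=11.0000  idx=[0, 1, 2, 3, 4, 5, 6, 7, 8, 9, 10]

resampled_idx = [0, 1, 2, 3, 4, 5, 6, 7, 8, 9, 10]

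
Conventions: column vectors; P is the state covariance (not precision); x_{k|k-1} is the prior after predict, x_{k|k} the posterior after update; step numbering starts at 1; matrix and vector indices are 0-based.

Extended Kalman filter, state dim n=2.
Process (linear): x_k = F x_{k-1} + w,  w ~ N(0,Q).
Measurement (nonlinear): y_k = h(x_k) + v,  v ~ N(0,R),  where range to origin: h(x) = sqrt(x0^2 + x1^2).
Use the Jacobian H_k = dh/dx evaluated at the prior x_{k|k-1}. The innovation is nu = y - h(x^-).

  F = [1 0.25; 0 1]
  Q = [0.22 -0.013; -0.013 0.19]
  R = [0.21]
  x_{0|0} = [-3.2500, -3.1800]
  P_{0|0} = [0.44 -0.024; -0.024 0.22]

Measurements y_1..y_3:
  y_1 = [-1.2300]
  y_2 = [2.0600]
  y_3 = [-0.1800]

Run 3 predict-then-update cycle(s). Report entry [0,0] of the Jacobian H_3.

H_jac[0,0] = -0.1977

step 1: x^-=[-4.0450, -3.1800]  P^-=[0.6617 0.0180; 0.0180 0.4100]  H_jac=[-0.7861 -0.6180]  S=[0.7931]  K=[-0.6700; -0.3373]  nu=[-6.3753]  x^+=[0.2264, -1.0293]  P^+=[0.3057 -0.1613; -0.1613 0.3197]
step 2: x^-=[-0.0309, -1.0293]  P^-=[0.4651 -0.0943; -0.0943 0.5097]  H_jac=[-0.0300 -0.9996]  S=[0.7140]  K=[0.1125; -0.7096]  nu=[1.0303]  x^+=[0.0850, -1.7603]  P^+=[0.4561 -0.0373; -0.0373 0.1502]
step 3: x^-=[-0.3551, -1.7603]  P^-=[0.6668 -0.0128; -0.0128 0.3402]  H_jac=[-0.1977 -0.9803]  S=[0.5580]  K=[-0.2138; -0.5931]  nu=[-1.9758]  x^+=[0.0674, -0.5885]  P^+=[0.6413 -0.0835; -0.0835 0.1439]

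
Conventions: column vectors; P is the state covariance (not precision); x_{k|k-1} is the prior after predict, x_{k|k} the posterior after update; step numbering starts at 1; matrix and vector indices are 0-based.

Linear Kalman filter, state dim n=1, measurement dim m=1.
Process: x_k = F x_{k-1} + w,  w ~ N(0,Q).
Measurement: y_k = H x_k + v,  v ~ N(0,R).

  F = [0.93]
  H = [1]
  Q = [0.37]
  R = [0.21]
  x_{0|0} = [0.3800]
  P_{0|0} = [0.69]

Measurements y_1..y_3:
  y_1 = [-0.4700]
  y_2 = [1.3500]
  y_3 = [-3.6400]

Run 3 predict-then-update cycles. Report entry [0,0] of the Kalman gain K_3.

K[0,0] = 0.7039

step 1: x^-=[0.3534]  P^-=[0.9668]  S=[1.1768]  K=[0.8215]  nu=[-0.8234]  x^+=[-0.3231]  P^+=[0.1725]
step 2: x^-=[-0.3004]  P^-=[0.5192]  S=[0.7292]  K=[0.7120]  nu=[1.6504]  x^+=[0.8747]  P^+=[0.1495]
step 3: x^-=[0.8135]  P^-=[0.4993]  S=[0.7093]  K=[0.7039]  nu=[-4.4535]  x^+=[-2.3215]  P^+=[0.1478]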